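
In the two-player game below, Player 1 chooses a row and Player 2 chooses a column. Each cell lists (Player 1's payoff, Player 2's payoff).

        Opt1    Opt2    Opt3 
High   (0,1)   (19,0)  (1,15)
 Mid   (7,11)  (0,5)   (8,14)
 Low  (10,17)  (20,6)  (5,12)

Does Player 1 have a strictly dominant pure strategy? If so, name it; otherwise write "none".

none

High fails to dominate Mid at Opt1 (0<7).
Mid fails to dominate High at Opt2 (0<19).
Low fails to dominate Mid at Opt3 (5<8).
No single strategy dominates all the others.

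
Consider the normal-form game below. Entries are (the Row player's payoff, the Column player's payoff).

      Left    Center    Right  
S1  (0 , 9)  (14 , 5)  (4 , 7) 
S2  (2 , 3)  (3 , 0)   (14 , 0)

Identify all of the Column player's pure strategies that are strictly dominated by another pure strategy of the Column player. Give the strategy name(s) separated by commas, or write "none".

Left is not dominated — it holds its own against Center at S1 (9>5); Right at S1 (9>7).
Center: dominated, since Left does at least as well everywhere (S1: 9>5, S2: 3>0).
Right: dominated, since Left does at least as well everywhere (S1: 9>7, S2: 3>0).

Center, Right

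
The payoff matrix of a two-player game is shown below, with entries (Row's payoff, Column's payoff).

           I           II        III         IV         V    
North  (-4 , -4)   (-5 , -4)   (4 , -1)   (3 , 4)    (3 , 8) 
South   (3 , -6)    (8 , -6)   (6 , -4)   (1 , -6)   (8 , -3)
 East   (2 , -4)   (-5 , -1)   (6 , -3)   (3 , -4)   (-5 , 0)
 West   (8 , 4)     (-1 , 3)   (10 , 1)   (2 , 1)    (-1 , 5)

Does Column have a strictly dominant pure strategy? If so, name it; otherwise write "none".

V vs I: North: 8>-4, South: -3>-6, East: 0>-4, West: 5>4.
V vs II: North: 8>-4, South: -3>-6, East: 0>-1, West: 5>3.
V vs III: North: 8>-1, South: -3>-4, East: 0>-3, West: 5>1.
V vs IV: North: 8>4, South: -3>-6, East: 0>-4, West: 5>1.
V strictly beats every other strategy against every opponent action, so it is strictly dominant.

V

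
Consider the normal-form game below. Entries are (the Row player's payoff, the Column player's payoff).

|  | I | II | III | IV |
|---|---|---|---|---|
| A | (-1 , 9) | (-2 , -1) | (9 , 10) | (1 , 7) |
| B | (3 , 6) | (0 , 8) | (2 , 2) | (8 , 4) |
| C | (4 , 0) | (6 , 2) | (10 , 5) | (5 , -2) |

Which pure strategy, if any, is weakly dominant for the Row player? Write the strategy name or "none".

A fails to dominate B at I (-1<3).
B fails to dominate A at III (2<9).
C fails to dominate B at IV (5<8).
No single strategy dominates all the others.

none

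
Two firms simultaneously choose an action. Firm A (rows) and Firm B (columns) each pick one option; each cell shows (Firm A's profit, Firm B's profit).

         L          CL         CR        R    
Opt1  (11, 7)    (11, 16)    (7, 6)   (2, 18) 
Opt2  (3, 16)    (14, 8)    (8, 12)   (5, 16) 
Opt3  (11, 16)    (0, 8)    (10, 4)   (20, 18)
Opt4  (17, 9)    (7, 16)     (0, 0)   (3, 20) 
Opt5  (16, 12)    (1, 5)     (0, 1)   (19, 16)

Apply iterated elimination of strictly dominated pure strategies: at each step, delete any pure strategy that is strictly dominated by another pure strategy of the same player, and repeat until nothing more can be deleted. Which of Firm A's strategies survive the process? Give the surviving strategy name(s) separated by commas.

Opt3

For Firm B, R strictly dominates CL on the remaining rows (Opt1: 18>16, Opt2: 16>8, Opt3: 18>8, Opt4: 20>16, Opt5: 16>5); eliminate CL.
For Firm A, Opt3 strictly dominates Opt2 on the remaining columns (L: 11>3, CR: 10>8, R: 20>5); eliminate Opt2.
Column L is eliminated: R beats it against every remaining row (Opt1: 18>7, Opt3: 18>16, Opt4: 20>9, Opt5: 16>12).
For Firm A, Opt3 strictly dominates Opt1 on the remaining columns (CR: 10>7, R: 20>2); eliminate Opt1.
Firm A's strategy Opt4 is strictly dominated by Opt3 (CR: 10>0, R: 20>3) and is removed.
Row Opt5 is eliminated: Opt3 beats it against every remaining column (CR: 10>0, R: 20>19).
For Firm B, R strictly dominates CR on the remaining rows (Opt3: 18>4); eliminate CR.
Among the remaining strategies, none is strictly dominated by another pure strategy of the same player, so the elimination stops.
Surviving strategies — Firm A: {Opt3}; Firm B: {R}.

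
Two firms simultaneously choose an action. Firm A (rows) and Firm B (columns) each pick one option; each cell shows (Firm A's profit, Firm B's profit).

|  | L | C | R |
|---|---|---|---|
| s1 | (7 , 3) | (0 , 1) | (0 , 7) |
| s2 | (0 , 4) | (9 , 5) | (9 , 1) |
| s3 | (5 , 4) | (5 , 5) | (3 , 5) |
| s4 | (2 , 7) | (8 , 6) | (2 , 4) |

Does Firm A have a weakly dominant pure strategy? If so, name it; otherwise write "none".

none

s1 fails to dominate s2 at C (0<9).
s2 fails to dominate s1 at L (0<7).
s3 fails to dominate s1 at L (5<7).
s4 fails to dominate s1 at L (2<7).
No single strategy dominates all the others.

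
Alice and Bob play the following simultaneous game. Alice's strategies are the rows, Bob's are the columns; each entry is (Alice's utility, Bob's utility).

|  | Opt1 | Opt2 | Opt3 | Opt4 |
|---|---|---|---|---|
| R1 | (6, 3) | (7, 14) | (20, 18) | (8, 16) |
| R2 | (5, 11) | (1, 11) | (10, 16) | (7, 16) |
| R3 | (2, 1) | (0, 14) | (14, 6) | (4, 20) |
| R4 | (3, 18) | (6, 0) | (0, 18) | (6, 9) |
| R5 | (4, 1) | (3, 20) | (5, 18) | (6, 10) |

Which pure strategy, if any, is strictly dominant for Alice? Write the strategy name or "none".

R1

R1 vs R2: Opt1: 6>5, Opt2: 7>1, Opt3: 20>10, Opt4: 8>7.
R1 vs R3: Opt1: 6>2, Opt2: 7>0, Opt3: 20>14, Opt4: 8>4.
R1 vs R4: Opt1: 6>3, Opt2: 7>6, Opt3: 20>0, Opt4: 8>6.
R1 vs R5: Opt1: 6>4, Opt2: 7>3, Opt3: 20>5, Opt4: 8>6.
R1 strictly beats every other strategy against every opponent action, so it is strictly dominant.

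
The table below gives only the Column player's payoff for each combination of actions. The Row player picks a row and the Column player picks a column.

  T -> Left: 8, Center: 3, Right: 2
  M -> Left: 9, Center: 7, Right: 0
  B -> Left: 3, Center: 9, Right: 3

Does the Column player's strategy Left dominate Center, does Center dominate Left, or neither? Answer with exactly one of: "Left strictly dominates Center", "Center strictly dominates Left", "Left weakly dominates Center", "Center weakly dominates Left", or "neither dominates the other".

neither dominates the other

Compare Left to Center across every action of the Row player: T: 8>3, M: 9>7, B: 3<9.
Left does better at T, M but worse at B; neither strategy dominates the other.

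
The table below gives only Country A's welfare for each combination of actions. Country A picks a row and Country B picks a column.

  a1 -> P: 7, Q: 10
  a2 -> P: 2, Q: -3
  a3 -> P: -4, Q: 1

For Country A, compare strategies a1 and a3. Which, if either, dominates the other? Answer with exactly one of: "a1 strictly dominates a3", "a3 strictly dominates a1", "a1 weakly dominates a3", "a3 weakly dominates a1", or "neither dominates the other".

a1 strictly dominates a3

a1's payoffs vs a3's, by Country B's action — P: 7>-4, Q: 10>1.
Every comparison favours a1, so a1 strictly dominates a3.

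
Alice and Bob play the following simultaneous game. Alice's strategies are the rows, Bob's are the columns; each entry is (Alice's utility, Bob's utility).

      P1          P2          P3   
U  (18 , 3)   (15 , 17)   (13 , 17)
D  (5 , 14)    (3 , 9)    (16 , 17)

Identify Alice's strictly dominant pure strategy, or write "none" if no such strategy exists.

U fails to dominate D at P3 (13<16).
D fails to dominate U at P1 (5<18).
No single strategy dominates all the others.

none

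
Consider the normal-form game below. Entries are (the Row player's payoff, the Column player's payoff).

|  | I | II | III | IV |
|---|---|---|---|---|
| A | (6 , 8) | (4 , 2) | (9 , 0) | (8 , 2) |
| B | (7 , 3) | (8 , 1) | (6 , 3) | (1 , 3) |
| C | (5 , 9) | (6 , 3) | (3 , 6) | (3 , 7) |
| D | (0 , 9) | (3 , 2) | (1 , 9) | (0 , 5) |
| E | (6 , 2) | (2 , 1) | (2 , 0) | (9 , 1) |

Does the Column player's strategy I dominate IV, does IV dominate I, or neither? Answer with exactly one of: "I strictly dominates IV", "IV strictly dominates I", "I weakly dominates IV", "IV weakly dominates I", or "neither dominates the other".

I's payoffs vs IV's, by the Row player's action — A: 8>2, B: 3=3, C: 9>7, D: 9>5, E: 2>1.
I is at least as good everywhere and strictly better somewhere (tied only at B), so I weakly but not strictly dominates IV.

I weakly dominates IV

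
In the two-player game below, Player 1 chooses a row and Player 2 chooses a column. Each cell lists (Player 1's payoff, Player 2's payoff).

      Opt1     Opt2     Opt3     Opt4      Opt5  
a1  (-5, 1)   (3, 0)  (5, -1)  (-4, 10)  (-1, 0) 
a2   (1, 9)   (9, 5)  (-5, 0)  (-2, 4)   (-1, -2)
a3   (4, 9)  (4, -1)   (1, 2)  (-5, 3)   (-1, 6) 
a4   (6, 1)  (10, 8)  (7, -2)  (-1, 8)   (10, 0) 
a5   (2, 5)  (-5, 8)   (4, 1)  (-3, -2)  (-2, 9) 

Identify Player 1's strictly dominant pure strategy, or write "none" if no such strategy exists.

a4 vs a1: Opt1: 6>-5, Opt2: 10>3, Opt3: 7>5, Opt4: -1>-4, Opt5: 10>-1.
a4 vs a2: Opt1: 6>1, Opt2: 10>9, Opt3: 7>-5, Opt4: -1>-2, Opt5: 10>-1.
a4 vs a3: Opt1: 6>4, Opt2: 10>4, Opt3: 7>1, Opt4: -1>-5, Opt5: 10>-1.
a4 vs a5: Opt1: 6>2, Opt2: 10>-5, Opt3: 7>4, Opt4: -1>-3, Opt5: 10>-2.
a4 strictly beats every other strategy against every opponent action, so it is strictly dominant.

a4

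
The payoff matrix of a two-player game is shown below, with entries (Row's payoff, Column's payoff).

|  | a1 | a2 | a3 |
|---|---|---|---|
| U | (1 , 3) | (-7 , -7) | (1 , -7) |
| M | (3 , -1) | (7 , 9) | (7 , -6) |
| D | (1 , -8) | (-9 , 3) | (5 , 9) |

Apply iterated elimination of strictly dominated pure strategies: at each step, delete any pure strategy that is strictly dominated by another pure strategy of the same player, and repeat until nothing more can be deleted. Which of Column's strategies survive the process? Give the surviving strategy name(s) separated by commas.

a2

Row's strategy U is strictly dominated by M (a1: 3>1, a2: 7>-7, a3: 7>1) and is removed.
Row D is eliminated: M beats it against every remaining column (a1: 3>1, a2: 7>-9, a3: 7>5).
For Column, a2 strictly dominates a1 on the remaining rows (M: 9>-1); eliminate a1.
For Column, a2 strictly dominates a3 on the remaining rows (M: 9>-6); eliminate a3.
Among the remaining strategies, none is strictly dominated by another pure strategy of the same player, so the elimination stops.
Surviving strategies — Row: {M}; Column: {a2}.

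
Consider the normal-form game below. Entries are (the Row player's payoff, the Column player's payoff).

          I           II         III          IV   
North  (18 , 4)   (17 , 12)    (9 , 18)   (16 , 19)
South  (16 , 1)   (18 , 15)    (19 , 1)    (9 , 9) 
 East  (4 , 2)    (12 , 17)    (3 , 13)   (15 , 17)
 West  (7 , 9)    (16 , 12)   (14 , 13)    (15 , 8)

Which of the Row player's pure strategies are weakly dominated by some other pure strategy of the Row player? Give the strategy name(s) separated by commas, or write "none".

Nothing dominates North: South at I (18>16); East at I (18>4); West at I (18>7).
Nothing dominates South: North at II (18>17); East at I (16>4); West at I (16>7).
East: dominated, since North does at least as well everywhere (I: 18>4, II: 17>12, III: 9>3, IV: 16>15).
West: no other strategy beats it everywhere (North at III (14>9); South at IV (15>9); East at I (7>4)).

East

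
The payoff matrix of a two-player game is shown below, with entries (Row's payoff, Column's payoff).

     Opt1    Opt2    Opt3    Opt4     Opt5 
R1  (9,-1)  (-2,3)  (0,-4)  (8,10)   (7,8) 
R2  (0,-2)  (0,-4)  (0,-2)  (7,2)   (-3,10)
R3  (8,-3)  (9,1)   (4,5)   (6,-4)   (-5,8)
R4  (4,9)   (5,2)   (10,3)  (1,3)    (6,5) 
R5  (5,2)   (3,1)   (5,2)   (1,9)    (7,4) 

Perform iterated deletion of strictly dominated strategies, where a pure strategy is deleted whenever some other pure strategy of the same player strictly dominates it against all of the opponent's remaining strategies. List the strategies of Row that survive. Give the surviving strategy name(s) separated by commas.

R1

For Column, Opt5 strictly dominates Opt2 on the remaining rows (R1: 8>3, R2: 10>-4, R3: 8>1, R4: 5>2, R5: 4>1); eliminate Opt2.
For Column, Opt5 strictly dominates Opt3 on the remaining rows (R1: 8>-4, R2: 10>-2, R3: 8>5, R4: 5>3, R5: 4>2); eliminate Opt3.
Row R2 is eliminated: R1 beats it against every remaining column (Opt1: 9>0, Opt4: 8>7, Opt5: 7>-3).
Row's strategy R3 is strictly dominated by R1 (Opt1: 9>8, Opt4: 8>6, Opt5: 7>-5) and is removed.
For Row, R1 strictly dominates R4 on the remaining columns (Opt1: 9>4, Opt4: 8>1, Opt5: 7>6); eliminate R4.
Column's strategy Opt1 is strictly dominated by Opt4 (R1: 10>-1, R5: 9>2) and is removed.
For Column, Opt4 strictly dominates Opt5 on the remaining rows (R1: 10>8, R5: 9>4); eliminate Opt5.
For Row, R1 strictly dominates R5 on the remaining columns (Opt4: 8>1); eliminate R5.
Among the remaining strategies, none is strictly dominated by another pure strategy of the same player, so the elimination stops.
Surviving strategies — Row: {R1}; Column: {Opt4}.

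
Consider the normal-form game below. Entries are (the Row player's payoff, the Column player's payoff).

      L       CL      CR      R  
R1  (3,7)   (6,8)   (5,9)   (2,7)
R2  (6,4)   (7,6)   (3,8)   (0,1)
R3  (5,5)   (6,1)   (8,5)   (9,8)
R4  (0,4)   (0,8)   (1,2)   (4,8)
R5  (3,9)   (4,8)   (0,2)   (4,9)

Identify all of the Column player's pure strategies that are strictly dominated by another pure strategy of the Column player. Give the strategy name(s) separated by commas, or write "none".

L: no other strategy beats it everywhere (CL at R3 (5>1); CR at R3 (5=5); R at R1 (7=7)).
Nothing dominates CL: L at R1 (8>7); CR at R4 (8>2); R at R1 (8>7).
CR: no other strategy beats it everywhere (L at R1 (9>7); CL at R1 (9>8); R at R1 (9>7)).
R is not dominated — it holds its own against L at R1 (7=7); CL at R3 (8>1); CR at R3 (8>5).

none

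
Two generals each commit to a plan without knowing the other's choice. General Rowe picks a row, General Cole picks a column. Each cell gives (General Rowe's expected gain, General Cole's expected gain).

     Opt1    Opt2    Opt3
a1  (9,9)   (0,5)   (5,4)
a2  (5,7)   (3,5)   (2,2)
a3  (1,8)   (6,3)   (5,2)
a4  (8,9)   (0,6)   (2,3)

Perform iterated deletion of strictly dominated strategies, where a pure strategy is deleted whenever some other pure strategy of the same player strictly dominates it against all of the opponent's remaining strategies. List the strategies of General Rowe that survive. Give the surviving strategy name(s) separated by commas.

a1

General Cole's strategy Opt2 is strictly dominated by Opt1 (a1: 9>5, a2: 7>5, a3: 8>3, a4: 9>6) and is removed.
For General Rowe, a1 strictly dominates a2 on the remaining columns (Opt1: 9>5, Opt3: 5>2); eliminate a2.
General Rowe's strategy a4 is strictly dominated by a1 (Opt1: 9>8, Opt3: 5>2) and is removed.
General Cole's strategy Opt3 is strictly dominated by Opt1 (a1: 9>4, a3: 8>2) and is removed.
General Rowe's strategy a3 is strictly dominated by a1 (Opt1: 9>1) and is removed.
Among the remaining strategies, none is strictly dominated by another pure strategy of the same player, so the elimination stops.
Surviving strategies — General Rowe: {a1}; General Cole: {Opt1}.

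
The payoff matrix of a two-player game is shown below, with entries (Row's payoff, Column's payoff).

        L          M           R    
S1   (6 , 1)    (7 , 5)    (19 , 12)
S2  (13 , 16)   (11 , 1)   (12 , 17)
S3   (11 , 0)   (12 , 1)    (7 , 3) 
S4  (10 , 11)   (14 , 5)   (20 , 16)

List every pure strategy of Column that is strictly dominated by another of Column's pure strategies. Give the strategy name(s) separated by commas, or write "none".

L is strictly dominated by R (S1: 12>1, S2: 17>16, S3: 3>0, S4: 16>11).
M: dominated, since R does at least as well everywhere (S1: 12>5, S2: 17>1, S3: 3>1, S4: 16>5).
Nothing dominates R: L at S1 (12>1); M at S1 (12>5).

L, M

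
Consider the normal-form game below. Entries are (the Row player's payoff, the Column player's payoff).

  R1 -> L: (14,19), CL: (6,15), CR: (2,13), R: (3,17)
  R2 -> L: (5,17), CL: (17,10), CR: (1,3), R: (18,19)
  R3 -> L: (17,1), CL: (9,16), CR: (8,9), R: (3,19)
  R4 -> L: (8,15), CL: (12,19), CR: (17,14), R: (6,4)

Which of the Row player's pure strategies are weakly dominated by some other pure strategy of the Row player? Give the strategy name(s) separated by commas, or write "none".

R1

R1: dominated, since R3 does at least as well everywhere (L: 17>14, CL: 9>6, CR: 8>2, R: 3=3).
Nothing dominates R2: R1 at CL (17>6); R3 at CL (17>9); R4 at CL (17>12).
R3 is not dominated — it holds its own against R1 at L (17>14); R2 at L (17>5); R4 at L (17>8).
R4 is not dominated — it holds its own against R1 at CL (12>6); R2 at L (8>5); R3 at CL (12>9).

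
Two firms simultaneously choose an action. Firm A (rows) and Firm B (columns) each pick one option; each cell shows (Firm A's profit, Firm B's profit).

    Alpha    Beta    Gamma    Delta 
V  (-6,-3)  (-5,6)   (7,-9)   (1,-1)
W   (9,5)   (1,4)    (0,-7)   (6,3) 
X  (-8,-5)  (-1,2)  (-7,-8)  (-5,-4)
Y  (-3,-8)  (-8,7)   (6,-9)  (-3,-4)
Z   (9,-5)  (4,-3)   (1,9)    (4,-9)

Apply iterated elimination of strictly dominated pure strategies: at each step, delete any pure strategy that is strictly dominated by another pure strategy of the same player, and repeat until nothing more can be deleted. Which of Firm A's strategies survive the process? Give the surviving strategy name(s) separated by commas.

V, W, Y, Z

Row X is eliminated: W beats it against every remaining column (Alpha: 9>-8, Beta: 1>-1, Gamma: 0>-7, Delta: 6>-5).
Firm B's strategy Delta is strictly dominated by Beta (V: 6>-1, W: 4>3, Y: 7>-4, Z: -3>-9) and is removed.
Among the remaining strategies, none is strictly dominated by another pure strategy of the same player, so the elimination stops.
Surviving strategies — Firm A: {V, W, Y, Z}; Firm B: {Alpha, Beta, Gamma}.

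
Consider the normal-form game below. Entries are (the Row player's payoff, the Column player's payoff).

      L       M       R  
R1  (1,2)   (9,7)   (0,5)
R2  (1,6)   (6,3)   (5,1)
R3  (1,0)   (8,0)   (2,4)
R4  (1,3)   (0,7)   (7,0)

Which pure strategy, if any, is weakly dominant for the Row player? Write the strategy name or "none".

none

R1 fails to dominate R2 at R (0<5).
R2 fails to dominate R1 at M (6<9).
R3 fails to dominate R1 at M (8<9).
R4 fails to dominate R1 at M (0<9).
No single strategy dominates all the others.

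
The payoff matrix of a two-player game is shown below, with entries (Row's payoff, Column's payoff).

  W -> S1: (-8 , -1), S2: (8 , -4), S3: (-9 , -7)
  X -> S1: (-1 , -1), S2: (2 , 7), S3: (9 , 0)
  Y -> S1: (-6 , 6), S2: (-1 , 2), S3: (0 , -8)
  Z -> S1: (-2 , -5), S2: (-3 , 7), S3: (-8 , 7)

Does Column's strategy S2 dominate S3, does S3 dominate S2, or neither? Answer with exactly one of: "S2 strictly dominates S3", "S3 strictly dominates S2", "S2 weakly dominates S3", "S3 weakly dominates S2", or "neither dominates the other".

S2 weakly dominates S3

Compare S2 to S3 across every action of Row: W: -4>-7, X: 7>0, Y: 2>-8, Z: 7=7.
S2 is at least as good everywhere and strictly better somewhere (tied only at Z), so S2 weakly but not strictly dominates S3.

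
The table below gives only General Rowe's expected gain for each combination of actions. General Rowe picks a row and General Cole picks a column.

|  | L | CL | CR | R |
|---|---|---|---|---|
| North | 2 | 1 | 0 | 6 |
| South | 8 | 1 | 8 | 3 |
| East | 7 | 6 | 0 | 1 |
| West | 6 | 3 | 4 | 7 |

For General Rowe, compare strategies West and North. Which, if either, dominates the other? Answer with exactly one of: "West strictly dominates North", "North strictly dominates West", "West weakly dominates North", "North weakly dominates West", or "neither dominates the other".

Compare West to North across each opponent action: L: 6>2, CL: 3>1, CR: 4>0, R: 7>6.
West gives a strictly higher payoff against each opponent action, so West strictly dominates North.

West strictly dominates North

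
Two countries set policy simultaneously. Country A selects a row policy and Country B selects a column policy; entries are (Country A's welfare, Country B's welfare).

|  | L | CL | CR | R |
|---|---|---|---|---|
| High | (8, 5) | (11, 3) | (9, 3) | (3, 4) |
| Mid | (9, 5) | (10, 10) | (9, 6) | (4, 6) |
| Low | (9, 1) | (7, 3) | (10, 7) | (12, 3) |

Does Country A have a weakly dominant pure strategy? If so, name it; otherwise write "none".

High fails to dominate Mid at L (8<9).
Mid fails to dominate High at CL (10<11).
Low fails to dominate High at CL (7<11).
No single strategy dominates all the others.

none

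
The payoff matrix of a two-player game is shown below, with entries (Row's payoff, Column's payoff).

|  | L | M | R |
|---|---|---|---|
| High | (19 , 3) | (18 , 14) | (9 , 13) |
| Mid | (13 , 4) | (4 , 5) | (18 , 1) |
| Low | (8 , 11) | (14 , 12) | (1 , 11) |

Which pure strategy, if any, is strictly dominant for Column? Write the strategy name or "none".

M vs L: High: 14>3, Mid: 5>4, Low: 12>11.
M vs R: High: 14>13, Mid: 5>1, Low: 12>11.
M strictly beats every other strategy against every opponent action, so it is strictly dominant.

M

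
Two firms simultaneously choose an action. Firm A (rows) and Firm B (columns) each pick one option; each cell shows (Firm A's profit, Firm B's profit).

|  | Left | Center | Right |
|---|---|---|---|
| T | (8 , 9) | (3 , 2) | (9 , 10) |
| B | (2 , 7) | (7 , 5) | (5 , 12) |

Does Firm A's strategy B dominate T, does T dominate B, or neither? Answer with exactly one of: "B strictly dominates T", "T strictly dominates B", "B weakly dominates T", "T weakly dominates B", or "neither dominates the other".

B's payoffs vs T's, by Firm B's action — Left: 2<8, Center: 7>3, Right: 5<9.
B does better at Center but worse at Left, Right; neither strategy dominates the other.

neither dominates the other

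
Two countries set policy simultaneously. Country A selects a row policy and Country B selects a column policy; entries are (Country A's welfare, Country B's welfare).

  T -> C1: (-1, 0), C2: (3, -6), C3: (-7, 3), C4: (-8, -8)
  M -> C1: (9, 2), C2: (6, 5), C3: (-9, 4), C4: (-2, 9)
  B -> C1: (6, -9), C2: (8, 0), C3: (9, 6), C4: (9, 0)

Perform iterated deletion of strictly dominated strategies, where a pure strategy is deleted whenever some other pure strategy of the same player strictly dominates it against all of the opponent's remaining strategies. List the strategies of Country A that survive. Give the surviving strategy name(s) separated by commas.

Row T is eliminated: B beats it against every remaining column (C1: 6>-1, C2: 8>3, C3: 9>-7, C4: 9>-8).
Column C1 is eliminated: C2 beats it against every remaining row (M: 5>2, B: 0>-9).
Country A's strategy M is strictly dominated by B (C2: 8>6, C3: 9>-9, C4: 9>-2) and is removed.
Column C2 is eliminated: C3 beats it against every remaining row (B: 6>0).
Country B's strategy C4 is strictly dominated by C3 (B: 6>0) and is removed.
Among the remaining strategies, none is strictly dominated by another pure strategy of the same player, so the elimination stops.
Surviving strategies — Country A: {B}; Country B: {C3}.

B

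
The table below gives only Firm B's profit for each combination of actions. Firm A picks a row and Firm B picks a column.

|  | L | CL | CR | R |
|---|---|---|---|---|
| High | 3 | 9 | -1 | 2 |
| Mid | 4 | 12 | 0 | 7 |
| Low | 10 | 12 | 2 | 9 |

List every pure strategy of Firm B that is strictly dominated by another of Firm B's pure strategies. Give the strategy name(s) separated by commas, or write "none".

L is strictly dominated by CL (High: 9>3, Mid: 12>4, Low: 12>10).
CL is not dominated — it holds its own against L at High (9>3); CR at High (9>-1); R at High (9>2).
L strictly dominates CR — High: 3>-1, Mid: 4>0, Low: 10>2.
R is strictly dominated by CL (High: 9>2, Mid: 12>7, Low: 12>9).

L, CR, R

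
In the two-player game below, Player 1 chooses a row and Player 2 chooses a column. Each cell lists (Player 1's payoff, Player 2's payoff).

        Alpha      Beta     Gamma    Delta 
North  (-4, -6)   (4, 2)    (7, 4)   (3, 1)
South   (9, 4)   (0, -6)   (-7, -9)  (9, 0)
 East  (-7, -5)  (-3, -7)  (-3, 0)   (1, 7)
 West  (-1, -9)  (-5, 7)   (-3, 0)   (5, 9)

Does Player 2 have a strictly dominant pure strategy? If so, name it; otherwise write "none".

Alpha fails to dominate Beta at North (-6<2).
Beta fails to dominate Alpha at South (-6<4).
Gamma fails to dominate Alpha at South (-9<4).
Delta fails to dominate Alpha at South (0<4).
No single strategy dominates all the others.

none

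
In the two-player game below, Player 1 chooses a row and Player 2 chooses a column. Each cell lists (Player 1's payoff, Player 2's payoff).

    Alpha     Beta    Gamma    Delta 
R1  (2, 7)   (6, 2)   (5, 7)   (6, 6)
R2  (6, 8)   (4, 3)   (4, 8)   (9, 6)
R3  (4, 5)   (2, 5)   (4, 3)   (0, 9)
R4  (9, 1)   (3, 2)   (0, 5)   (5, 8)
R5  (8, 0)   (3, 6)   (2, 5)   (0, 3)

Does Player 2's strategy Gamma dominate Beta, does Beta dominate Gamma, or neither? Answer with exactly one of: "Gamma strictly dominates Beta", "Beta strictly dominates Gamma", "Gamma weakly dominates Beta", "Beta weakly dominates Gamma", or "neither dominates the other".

Compare Gamma to Beta across each opponent action: R1: 7>2, R2: 8>3, R3: 3<5, R4: 5>2, R5: 5<6.
Gamma does better at R1, R2, R4 but worse at R3, R5; neither strategy dominates the other.

neither dominates the other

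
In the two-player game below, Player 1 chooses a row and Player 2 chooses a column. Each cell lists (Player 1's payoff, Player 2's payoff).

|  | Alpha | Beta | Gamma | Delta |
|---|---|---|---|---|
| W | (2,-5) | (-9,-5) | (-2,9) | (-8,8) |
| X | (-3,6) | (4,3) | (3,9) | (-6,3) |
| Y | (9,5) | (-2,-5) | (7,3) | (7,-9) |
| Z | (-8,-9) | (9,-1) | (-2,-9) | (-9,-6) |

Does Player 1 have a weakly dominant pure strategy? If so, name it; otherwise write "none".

W fails to dominate X at Beta (-9<4).
X fails to dominate W at Alpha (-3<2).
Y fails to dominate X at Beta (-2<4).
Z fails to dominate W at Alpha (-8<2).
No single strategy dominates all the others.

none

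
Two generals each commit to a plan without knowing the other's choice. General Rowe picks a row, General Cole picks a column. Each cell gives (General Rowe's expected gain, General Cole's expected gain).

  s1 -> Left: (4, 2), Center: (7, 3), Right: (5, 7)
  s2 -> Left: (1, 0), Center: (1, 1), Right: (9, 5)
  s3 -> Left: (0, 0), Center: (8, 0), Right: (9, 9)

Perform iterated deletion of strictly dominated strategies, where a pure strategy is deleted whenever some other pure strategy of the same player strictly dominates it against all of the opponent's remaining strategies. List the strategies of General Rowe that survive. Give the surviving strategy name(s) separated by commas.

s2, s3

For General Cole, Right strictly dominates Left on the remaining rows (s1: 7>2, s2: 5>0, s3: 9>0); eliminate Left.
General Rowe's strategy s1 is strictly dominated by s3 (Center: 8>7, Right: 9>5) and is removed.
General Cole's strategy Center is strictly dominated by Right (s2: 5>1, s3: 9>0) and is removed.
Among the remaining strategies, none is strictly dominated by another pure strategy of the same player, so the elimination stops.
Surviving strategies — General Rowe: {s2, s3}; General Cole: {Right}.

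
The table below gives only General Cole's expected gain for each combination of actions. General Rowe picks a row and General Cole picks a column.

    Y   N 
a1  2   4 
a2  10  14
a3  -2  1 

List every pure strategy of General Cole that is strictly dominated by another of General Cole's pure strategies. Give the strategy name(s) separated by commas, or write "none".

N strictly dominates Y — a1: 4>2, a2: 14>10, a3: 1>-2.
Nothing dominates N: Y at a1 (4>2).

Y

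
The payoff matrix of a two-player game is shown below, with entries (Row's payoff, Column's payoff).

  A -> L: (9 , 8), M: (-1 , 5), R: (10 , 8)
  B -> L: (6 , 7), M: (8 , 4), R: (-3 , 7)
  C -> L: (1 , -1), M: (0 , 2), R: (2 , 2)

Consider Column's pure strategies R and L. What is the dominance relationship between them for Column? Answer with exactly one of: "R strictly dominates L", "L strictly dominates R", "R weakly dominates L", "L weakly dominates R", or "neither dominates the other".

R's payoffs vs L's, by Row's action — A: 8=8, B: 7=7, C: 2>-1.
R is at least as good everywhere and strictly better somewhere (tied only at A, B), so R weakly but not strictly dominates L.

R weakly dominates L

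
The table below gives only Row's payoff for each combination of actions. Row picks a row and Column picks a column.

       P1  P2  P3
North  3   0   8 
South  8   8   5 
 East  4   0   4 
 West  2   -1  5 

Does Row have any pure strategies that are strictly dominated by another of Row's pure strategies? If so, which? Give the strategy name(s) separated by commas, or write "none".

East, West

Nothing dominates North: South at P3 (8>5); East at P2 (0=0); West at P1 (3>2).
Nothing dominates South: North at P1 (8>3); East at P1 (8>4); West at P1 (8>2).
East is strictly dominated by South (P1: 8>4, P2: 8>0, P3: 5>4).
West is strictly dominated by North (P1: 3>2, P2: 0>-1, P3: 8>5).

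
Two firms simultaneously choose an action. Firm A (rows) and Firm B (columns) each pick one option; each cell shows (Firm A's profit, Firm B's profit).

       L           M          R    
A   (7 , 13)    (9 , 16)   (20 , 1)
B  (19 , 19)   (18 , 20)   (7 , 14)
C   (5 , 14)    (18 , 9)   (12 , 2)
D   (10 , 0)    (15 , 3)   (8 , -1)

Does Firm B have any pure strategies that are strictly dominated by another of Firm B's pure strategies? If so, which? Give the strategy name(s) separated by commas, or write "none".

R

L is not dominated — it holds its own against M at C (14>9); R at A (13>1).
Nothing dominates M: L at A (16>13); R at A (16>1).
R: dominated, since L does at least as well everywhere (A: 13>1, B: 19>14, C: 14>2, D: 0>-1).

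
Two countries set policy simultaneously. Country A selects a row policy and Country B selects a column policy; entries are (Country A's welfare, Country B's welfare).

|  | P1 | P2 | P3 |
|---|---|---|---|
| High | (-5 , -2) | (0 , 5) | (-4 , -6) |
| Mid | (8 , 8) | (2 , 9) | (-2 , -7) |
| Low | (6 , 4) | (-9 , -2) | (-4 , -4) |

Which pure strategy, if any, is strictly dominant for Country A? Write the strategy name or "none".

Mid

Mid vs High: P1: 8>-5, P2: 2>0, P3: -2>-4.
Mid vs Low: P1: 8>6, P2: 2>-9, P3: -2>-4.
Mid strictly beats every other strategy against every opponent action, so it is strictly dominant.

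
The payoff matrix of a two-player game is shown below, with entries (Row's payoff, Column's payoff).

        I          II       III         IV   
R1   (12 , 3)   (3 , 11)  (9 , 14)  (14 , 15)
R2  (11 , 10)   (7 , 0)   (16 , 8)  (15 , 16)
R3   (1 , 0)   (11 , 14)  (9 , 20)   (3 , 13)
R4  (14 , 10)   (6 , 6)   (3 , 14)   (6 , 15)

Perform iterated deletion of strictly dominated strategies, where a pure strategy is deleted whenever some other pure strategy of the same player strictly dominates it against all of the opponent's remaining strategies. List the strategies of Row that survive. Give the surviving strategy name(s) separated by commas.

R2

Column I is eliminated: IV beats it against every remaining row (R1: 15>3, R2: 16>10, R3: 13>0, R4: 15>10).
Row R1 is eliminated: R2 beats it against every remaining column (II: 7>3, III: 16>9, IV: 15>14).
Row's strategy R4 is strictly dominated by R2 (II: 7>6, III: 16>3, IV: 15>6) and is removed.
Column's strategy II is strictly dominated by III (R2: 8>0, R3: 20>14) and is removed.
Row's strategy R3 is strictly dominated by R2 (III: 16>9, IV: 15>3) and is removed.
Column's strategy III is strictly dominated by IV (R2: 16>8) and is removed.
Among the remaining strategies, none is strictly dominated by another pure strategy of the same player, so the elimination stops.
Surviving strategies — Row: {R2}; Column: {IV}.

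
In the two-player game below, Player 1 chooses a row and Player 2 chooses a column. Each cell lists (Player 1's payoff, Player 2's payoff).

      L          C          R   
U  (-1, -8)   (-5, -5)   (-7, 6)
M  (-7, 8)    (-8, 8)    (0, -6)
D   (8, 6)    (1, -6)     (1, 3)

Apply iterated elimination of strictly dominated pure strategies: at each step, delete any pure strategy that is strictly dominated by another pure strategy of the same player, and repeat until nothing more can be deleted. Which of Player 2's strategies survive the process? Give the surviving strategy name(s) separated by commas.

Player 1's strategy U is strictly dominated by D (L: 8>-1, C: 1>-5, R: 1>-7) and is removed.
Player 1's strategy M is strictly dominated by D (L: 8>-7, C: 1>-8, R: 1>0) and is removed.
Player 2's strategy C is strictly dominated by L (D: 6>-6) and is removed.
For Player 2, L strictly dominates R on the remaining rows (D: 6>3); eliminate R.
Among the remaining strategies, none is strictly dominated by another pure strategy of the same player, so the elimination stops.
Surviving strategies — Player 1: {D}; Player 2: {L}.

L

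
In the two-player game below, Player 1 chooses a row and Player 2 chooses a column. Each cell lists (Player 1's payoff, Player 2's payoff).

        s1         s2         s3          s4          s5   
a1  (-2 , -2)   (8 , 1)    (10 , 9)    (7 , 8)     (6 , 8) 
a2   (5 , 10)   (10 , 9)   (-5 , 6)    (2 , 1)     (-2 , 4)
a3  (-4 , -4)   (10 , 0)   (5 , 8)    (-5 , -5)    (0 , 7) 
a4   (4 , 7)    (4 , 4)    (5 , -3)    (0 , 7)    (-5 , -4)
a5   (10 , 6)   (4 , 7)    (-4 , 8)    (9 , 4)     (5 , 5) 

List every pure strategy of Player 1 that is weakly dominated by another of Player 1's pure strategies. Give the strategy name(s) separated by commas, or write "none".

none

a1 is not dominated — it holds its own against a2 at s3 (10>-5); a3 at s1 (-2>-4); a4 at s2 (8>4); a5 at s2 (8>4).
a2: no other strategy beats it everywhere (a1 at s1 (5>-2); a3 at s1 (5>-4); a4 at s1 (5>4); a5 at s2 (10>4)).
a3: no other strategy beats it everywhere (a1 at s2 (10>8); a2 at s3 (5>-5); a4 at s2 (10>4); a5 at s2 (10>4)).
a4 is not dominated — it holds its own against a1 at s1 (4>-2); a2 at s3 (5>-5); a3 at s1 (4>-4); a5 at s3 (5>-4).
a5 is not dominated — it holds its own against a1 at s1 (10>-2); a2 at s1 (10>5); a3 at s1 (10>-4); a4 at s1 (10>4).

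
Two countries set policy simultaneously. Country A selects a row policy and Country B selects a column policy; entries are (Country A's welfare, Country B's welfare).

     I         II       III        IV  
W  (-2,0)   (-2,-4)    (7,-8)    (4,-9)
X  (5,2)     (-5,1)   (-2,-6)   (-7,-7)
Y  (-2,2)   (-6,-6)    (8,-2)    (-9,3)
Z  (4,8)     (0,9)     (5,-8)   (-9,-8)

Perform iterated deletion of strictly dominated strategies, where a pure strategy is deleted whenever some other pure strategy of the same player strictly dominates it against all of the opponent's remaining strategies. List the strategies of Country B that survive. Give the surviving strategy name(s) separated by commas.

Column III is eliminated: I beats it against every remaining row (W: 0>-8, X: 2>-6, Y: 2>-2, Z: 8>-8).
Row Y is eliminated: X beats it against every remaining column (I: 5>-2, II: -5>-6, IV: -7>-9).
Country B's strategy IV is strictly dominated by I (W: 0>-9, X: 2>-7, Z: 8>-8) and is removed.
Country A's strategy W is strictly dominated by Z (I: 4>-2, II: 0>-2) and is removed.
Among the remaining strategies, none is strictly dominated by another pure strategy of the same player, so the elimination stops.
Surviving strategies — Country A: {X, Z}; Country B: {I, II}.

I, II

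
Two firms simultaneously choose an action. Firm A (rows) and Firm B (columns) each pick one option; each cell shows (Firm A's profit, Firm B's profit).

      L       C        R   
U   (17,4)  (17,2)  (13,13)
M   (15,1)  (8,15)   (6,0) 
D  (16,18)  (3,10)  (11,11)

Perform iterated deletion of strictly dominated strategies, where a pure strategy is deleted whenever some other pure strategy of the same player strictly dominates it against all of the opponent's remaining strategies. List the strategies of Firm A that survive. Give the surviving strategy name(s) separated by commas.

Firm A's strategy M is strictly dominated by U (L: 17>15, C: 17>8, R: 13>6) and is removed.
Firm A's strategy D is strictly dominated by U (L: 17>16, C: 17>3, R: 13>11) and is removed.
Firm B's strategy L is strictly dominated by R (U: 13>4) and is removed.
For Firm B, R strictly dominates C on the remaining rows (U: 13>2); eliminate C.
Among the remaining strategies, none is strictly dominated by another pure strategy of the same player, so the elimination stops.
Surviving strategies — Firm A: {U}; Firm B: {R}.

U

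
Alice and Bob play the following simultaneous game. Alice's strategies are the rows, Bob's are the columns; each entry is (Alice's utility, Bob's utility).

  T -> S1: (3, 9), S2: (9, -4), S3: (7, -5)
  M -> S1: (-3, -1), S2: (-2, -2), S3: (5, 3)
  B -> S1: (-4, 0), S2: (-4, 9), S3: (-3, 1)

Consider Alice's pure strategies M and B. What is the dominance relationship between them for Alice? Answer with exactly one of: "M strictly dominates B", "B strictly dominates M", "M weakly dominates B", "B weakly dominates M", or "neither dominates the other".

M strictly dominates B

M's payoffs vs B's, by Bob's action — S1: -3>-4, S2: -2>-4, S3: 5>-3.
M gives a strictly higher payoff against every action of Bob, so M strictly dominates B.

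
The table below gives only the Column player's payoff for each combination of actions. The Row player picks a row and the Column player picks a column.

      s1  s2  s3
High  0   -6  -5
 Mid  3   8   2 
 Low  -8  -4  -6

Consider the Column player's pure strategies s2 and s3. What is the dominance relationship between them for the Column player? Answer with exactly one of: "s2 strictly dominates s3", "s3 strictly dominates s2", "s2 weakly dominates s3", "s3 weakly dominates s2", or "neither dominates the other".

s2's payoffs vs s3's, by the Row player's action — High: -6<-5, Mid: 8>2, Low: -4>-6.
s2 does better at Mid, Low but worse at High; neither strategy dominates the other.

neither dominates the other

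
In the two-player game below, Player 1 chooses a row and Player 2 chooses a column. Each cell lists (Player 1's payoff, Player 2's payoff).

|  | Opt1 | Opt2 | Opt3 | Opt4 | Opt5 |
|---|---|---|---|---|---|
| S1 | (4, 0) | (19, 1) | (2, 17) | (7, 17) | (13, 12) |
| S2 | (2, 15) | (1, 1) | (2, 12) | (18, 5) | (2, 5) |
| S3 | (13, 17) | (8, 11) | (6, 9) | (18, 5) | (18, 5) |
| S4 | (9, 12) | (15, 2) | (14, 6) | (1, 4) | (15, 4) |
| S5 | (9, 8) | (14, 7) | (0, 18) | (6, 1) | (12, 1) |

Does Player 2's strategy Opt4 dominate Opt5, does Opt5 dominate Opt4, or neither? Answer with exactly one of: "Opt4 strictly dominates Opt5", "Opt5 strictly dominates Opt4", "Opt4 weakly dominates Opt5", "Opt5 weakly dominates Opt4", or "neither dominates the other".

Compare Opt4 to Opt5 across each opponent action: S1: 17>12, S2: 5=5, S3: 5=5, S4: 4=4, S5: 1=1.
Opt4 is at least as good everywhere and strictly better somewhere (tied only at S2, S3, S4, S5), so Opt4 weakly but not strictly dominates Opt5.

Opt4 weakly dominates Opt5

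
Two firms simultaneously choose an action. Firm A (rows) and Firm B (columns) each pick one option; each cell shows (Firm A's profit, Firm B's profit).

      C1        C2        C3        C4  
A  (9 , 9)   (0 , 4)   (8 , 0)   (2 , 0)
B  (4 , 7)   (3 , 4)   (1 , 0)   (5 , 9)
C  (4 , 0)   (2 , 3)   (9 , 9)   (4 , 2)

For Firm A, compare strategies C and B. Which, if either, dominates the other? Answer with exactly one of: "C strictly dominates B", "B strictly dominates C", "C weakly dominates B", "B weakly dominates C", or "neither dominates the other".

Compare C to B across every action of Firm B: C1: 4=4, C2: 2<3, C3: 9>1, C4: 4<5.
C does better at C3 but worse at C2, C4; neither strategy dominates the other.

neither dominates the other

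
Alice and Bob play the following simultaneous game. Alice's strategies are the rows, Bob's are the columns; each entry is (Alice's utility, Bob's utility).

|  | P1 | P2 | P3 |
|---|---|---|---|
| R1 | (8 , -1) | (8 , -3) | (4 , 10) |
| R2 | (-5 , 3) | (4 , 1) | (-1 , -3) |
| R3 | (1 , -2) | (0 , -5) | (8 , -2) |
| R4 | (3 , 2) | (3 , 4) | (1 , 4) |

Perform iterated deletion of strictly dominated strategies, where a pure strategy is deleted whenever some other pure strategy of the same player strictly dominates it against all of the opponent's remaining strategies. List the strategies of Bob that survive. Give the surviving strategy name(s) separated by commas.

P1, P3

Alice's strategy R2 is strictly dominated by R1 (P1: 8>-5, P2: 8>4, P3: 4>-1) and is removed.
Row R4 is eliminated: R1 beats it against every remaining column (P1: 8>3, P2: 8>3, P3: 4>1).
For Bob, P1 strictly dominates P2 on the remaining rows (R1: -1>-3, R3: -2>-5); eliminate P2.
Among the remaining strategies, none is strictly dominated by another pure strategy of the same player, so the elimination stops.
Surviving strategies — Alice: {R1, R3}; Bob: {P1, P3}.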